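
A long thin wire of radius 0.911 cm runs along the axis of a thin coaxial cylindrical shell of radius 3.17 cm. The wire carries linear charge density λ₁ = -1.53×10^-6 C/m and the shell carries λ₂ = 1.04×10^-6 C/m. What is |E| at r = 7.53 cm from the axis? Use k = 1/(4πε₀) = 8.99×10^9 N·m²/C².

Take a coaxial cylindrical Gaussian surface of radius r = 7.53 cm and length L (r > 3.17 cm, enclosing both).
λ_enc = λ₁ + λ₂ = (-1.53e-6) + (1.04e-6) = -4.90e-7 C/m.
By Gauss's law (flux through the curved wall only), E·2πrL = λ_enc L/ε₀.
E = 2k|λ_enc|/r = 2(8.99×10^9)(4.90e-7)/(0.0753) = 1.17×10^5 N/C.

E = 1.17×10^5 V/m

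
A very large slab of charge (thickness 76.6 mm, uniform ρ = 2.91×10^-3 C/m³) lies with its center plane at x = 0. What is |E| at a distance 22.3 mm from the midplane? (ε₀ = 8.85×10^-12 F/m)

7.33×10^6 N/C

By symmetry E is perpendicular to the slab. A Gaussian pillbox from −22.3 mm to +22.3 mm (face area A) lies entirely within the slab.
Q_enc = ρ·(2x)·A and flux = 2EA, so 2EA = 2ρxA/ε₀ ⇒ E = |ρ|x/ε₀.
E = (2.91×10^-3)(0.0223)/(8.85×10^-12) = 7.33e6 N/C.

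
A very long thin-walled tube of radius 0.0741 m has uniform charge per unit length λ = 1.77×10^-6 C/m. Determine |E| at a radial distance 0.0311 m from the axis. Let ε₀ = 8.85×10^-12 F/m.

Take a coaxial cylindrical Gaussian surface of radius r = 0.0311 m and length L (r < 0.0741 m, inside the shell).
No charge is enclosed, so Gauss's law gives E·2πrL = 0 ⇒ E = 0.

E = 0 (no enclosed charge)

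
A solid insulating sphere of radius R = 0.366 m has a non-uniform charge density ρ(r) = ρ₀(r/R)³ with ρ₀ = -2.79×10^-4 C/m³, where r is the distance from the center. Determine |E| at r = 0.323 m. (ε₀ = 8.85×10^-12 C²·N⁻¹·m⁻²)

Use a concentric Gaussian sphere at r = 0.323 m (r < R).
Integrate the density: Q_enc = 4π ∫₀^r ρ₀(r'/R)^3 r'² dr' = 4πρ₀ r^6/(6·R³) = -1.353×10^-5 C.
Applying ∮E·dA = Q_enc/ε₀ with Φ = E(4πr²):
E = |Q_enc|/(4πε₀r²) = (1.353×10^-5)/(4π·8.85×10^-12·(0.323)²) = 1.17×10^6 N/C.

|E| = 1.17×10^6 N/C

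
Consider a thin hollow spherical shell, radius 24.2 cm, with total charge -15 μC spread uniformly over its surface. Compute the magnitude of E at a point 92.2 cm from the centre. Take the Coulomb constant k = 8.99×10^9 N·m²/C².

E = 1.59×10^5 V/m

Use a concentric Gaussian sphere at r = 92.2 cm (r > 24.2 cm).
The entire shell is enclosed: Q_enc = -1.50×10^-5 C.
Gauss's law: E·4πr² = Q_enc/ε₀.
E = k|Q_enc|/r² = (8.99×10^9)(1.50e-5)/(0.922)² = 1.59×10^5 N/C.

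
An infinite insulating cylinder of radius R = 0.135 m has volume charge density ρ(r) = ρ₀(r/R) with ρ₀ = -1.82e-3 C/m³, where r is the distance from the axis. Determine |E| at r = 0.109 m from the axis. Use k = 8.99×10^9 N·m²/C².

By cylindrical symmetry E is radial; use a coaxial Gaussian cylinder of radius 0.109 m and length L (r < R).
λ_enc = ∫₀^r ρ(r')·2πr' dr' = (2πρ₀/R)·r^3/3 = -3.657×10^-5 C/m.
By Gauss's law (flux through the curved wall only), E·2πrL = λ_enc L/ε₀.
E = 2k|λ_enc|/r = 2(8.99×10^9)(3.657×10^-5)/(0.109) = 6.03×10^6 N/C.

|E| = 6.03×10^6 V/m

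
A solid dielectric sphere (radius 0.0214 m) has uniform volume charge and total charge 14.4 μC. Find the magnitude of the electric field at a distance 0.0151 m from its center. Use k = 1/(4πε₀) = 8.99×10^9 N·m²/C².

Symmetry ⇒ E = E(r) r̂. Gaussian sphere of radius r = 0.0151 m (r < R).
Only the charge within r is enclosed: Q_enc = Q·(r/R)³ = (14.4 μC)·(0.0151 m/0.0214 m)³ = 5.059×10^-6 C.
Applying ∮E·dA = Q_enc/ε₀ with Φ = E(4πr²):
E = k|Q_enc|/r² = (8.99×10^9)(5.059e-6)/(0.0151)² = 1.99×10^8 N/C.

1.99e8 N/C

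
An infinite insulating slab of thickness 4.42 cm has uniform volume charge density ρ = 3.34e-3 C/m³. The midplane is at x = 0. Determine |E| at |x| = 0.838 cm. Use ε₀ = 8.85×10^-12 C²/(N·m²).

|E| = 3.16×10^6 N/C

By symmetry E is perpendicular to the slab. A Gaussian pillbox from −0.838 cm to +0.838 cm (face area A) lies entirely within the slab.
Q_enc = ρ·(2x)·A and flux = 2EA, so 2EA = 2ρxA/ε₀ ⇒ E = |ρ|x/ε₀.
E = (3.34e-3)(0.00838)/(8.85×10^-12) = 3.16e6 N/C.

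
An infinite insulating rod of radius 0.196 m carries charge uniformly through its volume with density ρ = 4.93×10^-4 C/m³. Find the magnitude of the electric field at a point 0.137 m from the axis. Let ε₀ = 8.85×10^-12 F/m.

By cylindrical symmetry E is radial; use a coaxial Gaussian cylinder of radius 0.137 m and length L (r < R).
Enclosed charge per unit length: λ_enc = ρ·πr² = (4.93×10^-4)π(0.137)² = 2.907×10^-5 C/m.
By Gauss's law (flux through the curved wall only), E·2πrL = λ_enc L/ε₀.
E = |λ_enc|/(2πε₀r) = (2.907e-5)/(2π·8.85×10^-12·0.137) = 3.82×10^6 N/C.

E = 3.82e6 V/m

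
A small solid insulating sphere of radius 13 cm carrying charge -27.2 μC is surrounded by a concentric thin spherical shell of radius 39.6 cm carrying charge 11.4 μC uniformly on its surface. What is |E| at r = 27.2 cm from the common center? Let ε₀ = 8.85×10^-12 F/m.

|E| ≈ 3.31×10^6 N/C

Take a concentric spherical Gaussian surface of radius r = 27.2 cm (between the bodies, 13 cm < r < 39.6 cm).
Only the inner charge is enclosed; the outer shell contributes nothing inside itself. Q_enc = -27.2 μC = -2.72×10^-5 C.
Applying ∮E·dA = Q_enc/ε₀ with Φ = E(4πr²):
E = |Q_enc|/(4πε₀r²) = (2.72e-5)/(4π·8.85×10^-12·(0.272)²) = 3.31×10^6 N/C.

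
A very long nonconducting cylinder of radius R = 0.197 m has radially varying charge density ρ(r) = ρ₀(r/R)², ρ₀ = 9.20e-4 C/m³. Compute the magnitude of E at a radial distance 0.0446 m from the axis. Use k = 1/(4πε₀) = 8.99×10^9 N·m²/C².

E ≈ 5.94e4 N/C

Coaxial Gaussian cylinder, radius r = 0.0446 m, length L (r < R).
λ_enc = ∫₀^r ρ(r')·2πr' dr' = (2πρ₀/R²)·r^4/4 = 1.473e-7 C/m.
Applying ∮E·dA = Q_enc/ε₀ with the end caps contributing no flux:
E = 2k|λ_enc|/r = 2(8.99×10^9)(1.473×10^-7)/(0.0446) = 5.94×10^4 N/C.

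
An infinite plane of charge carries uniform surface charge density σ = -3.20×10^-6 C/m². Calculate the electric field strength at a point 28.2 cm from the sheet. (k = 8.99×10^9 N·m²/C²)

The symmetry is planar: E is normal to the sheet and the same magnitude on both sides. Take a pillbox straddling the sheet with end-cap area A.
Flux Φ = 2EA and Q_enc = σA, so 2EA = σA/ε₀ ⇒ E = |σ|/(2ε₀), independent of distance.
E = 2πk|σ| = 2π(8.99×10^9)(3.20×10^-6) = 1.81×10^5 N/C.

E = 1.81e5 V/m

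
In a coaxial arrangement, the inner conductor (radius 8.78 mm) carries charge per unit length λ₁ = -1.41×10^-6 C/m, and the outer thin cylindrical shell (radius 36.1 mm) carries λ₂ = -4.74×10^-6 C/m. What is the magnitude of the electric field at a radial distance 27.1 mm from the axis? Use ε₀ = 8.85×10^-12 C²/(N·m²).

Coaxial Gaussian cylinder, radius r = 27.1 mm, length L (between the conductors, 8.78 mm < r < 36.1 mm).
The shell at 36.1 mm lies outside the Gaussian surface, so λ_enc = λ₁ = -1.41×10^-6 C/m.
By Gauss's law (flux through the curved wall only), E·2πrL = λ_enc L/ε₀.
E = |λ_enc|/(2πε₀r) = (1.41×10^-6)/(2π·8.85×10^-12·0.0271) = 9.36e5 N/C.

|E| ≈ 9.36×10^5 V/m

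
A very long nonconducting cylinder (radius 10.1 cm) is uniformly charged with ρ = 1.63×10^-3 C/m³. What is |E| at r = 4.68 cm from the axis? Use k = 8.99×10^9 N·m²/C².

By cylindrical symmetry E is radial; use a coaxial Gaussian cylinder of radius 4.68 cm and length L (r < R).
Enclosed charge per unit length: λ_enc = ρ·πr² = (1.63×10^-3)π(0.0468)² = 1.122×10^-5 C/m.
Applying ∮E·dA = Q_enc/ε₀ with the end caps contributing no flux:
E = 2k|λ_enc|/r = 2(8.99×10^9)(1.122×10^-5)/(0.0468) = 4.31e6 N/C.

E = 4.31e6 V/m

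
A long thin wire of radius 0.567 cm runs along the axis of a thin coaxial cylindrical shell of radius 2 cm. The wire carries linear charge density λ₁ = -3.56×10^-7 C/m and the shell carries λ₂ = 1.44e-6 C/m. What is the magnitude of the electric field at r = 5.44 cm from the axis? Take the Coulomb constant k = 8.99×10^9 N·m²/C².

Take a coaxial cylindrical Gaussian surface of radius r = 5.44 cm and length L (r > 2 cm, enclosing both).
λ_enc = λ₁ + λ₂ = (-3.56e-7) + (1.44e-6) = 1.084×10^-6 C/m.
Gauss's law: E·2πrL = λ_enc L/ε₀.
E = 2k|λ_enc|/r = 2(8.99×10^9)(1.084e-6)/(0.0544) = 3.58×10^5 N/C.

3.58×10^5 N/C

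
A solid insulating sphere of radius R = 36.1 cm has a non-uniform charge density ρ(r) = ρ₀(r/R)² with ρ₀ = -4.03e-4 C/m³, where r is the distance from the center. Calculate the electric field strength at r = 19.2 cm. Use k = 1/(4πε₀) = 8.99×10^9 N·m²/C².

Use a concentric Gaussian sphere at r = 19.2 cm (r < R).
Q_enc = ∫₀^r ρ(r')·4πr'² dr' = (4πρ₀/R²) ∫₀^r r'^4 dr' = 4πρ₀ r^5/(5·R²) = -2.028×10^-6 C.
Gauss's law: E·4πr² = Q_enc/ε₀.
E = k|Q_enc|/r² = (8.99×10^9)(2.028×10^-6)/(0.192)² = 4.95e5 N/C.

|E| = 4.95e5 N/C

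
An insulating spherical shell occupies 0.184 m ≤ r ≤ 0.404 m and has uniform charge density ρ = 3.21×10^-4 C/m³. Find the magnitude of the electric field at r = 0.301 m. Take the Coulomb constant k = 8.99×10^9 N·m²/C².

Take a concentric spherical Gaussian surface of radius r = 0.301 m (within the shell material, 0.184 m < r < 0.404 m).
Only the shell between 0.184 m and r is enclosed: Q_enc = ρ·(4π/3)(r³ − a³) = (3.21e-4)·(4π/3)·((0.301)³ − (0.184)³) = 2.829×10^-5 C.
By Gauss's law, ∮E·dA = E·4πr² = Q_enc/ε₀.
E = k|Q_enc|/r² = (8.99×10^9)(2.829×10^-5)/(0.301)² = 2.81×10^6 N/C.

E ≈ 2.81×10^6 N/C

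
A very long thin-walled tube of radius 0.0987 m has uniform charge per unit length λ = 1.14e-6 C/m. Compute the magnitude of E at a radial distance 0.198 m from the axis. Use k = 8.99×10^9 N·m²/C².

E ≈ 1.04e5 V/m

Coaxial Gaussian cylinder, radius r = 0.198 m, length L (r > 0.0987 m).
The full line charge is enclosed: λ_enc = 1.14×10^-6 C/m.
Since E is radial and uniform over the curved surface, Φ = E·2πrL = Q_enc/ε₀ = λ_enc L/ε₀.
E = 2k|λ_enc|/r = 2(8.99×10^9)(1.14×10^-6)/(0.198) = 1.04×10^5 N/C.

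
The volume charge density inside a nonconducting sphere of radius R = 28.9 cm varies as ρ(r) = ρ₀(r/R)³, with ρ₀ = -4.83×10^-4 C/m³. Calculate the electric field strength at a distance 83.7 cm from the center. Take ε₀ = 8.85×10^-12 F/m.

Symmetry ⇒ E = E(r) r̂. Gaussian sphere of radius r = 83.7 cm (r > R, all charge enclosed).
Q_enc = 4π ∫₀^R ρ₀(r'/R)^3 r'² dr' = 4πρ₀R³/6 = -2.442×10^-5 C.
Gauss's law: E·4πr² = Q_enc/ε₀.
E = |Q_enc|/(4πε₀r²) = (2.442×10^-5)/(4π·8.85×10^-12·(0.837)²) = 3.13e5 N/C.

|E| = 3.13e5 N/C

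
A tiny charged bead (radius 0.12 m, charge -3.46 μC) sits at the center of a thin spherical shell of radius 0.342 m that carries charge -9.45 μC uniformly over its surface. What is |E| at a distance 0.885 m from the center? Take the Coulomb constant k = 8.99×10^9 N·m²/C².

Symmetry ⇒ E = E(r) r̂. Gaussian sphere of radius r = 0.885 m (r > 0.342 m, enclosing both).
Q_enc = (-3.46 μC) + (-9.45 μC) = -1.291e-5 C.
By Gauss's law, ∮E·dA = E·4πr² = Q_enc/ε₀.
E = k|Q_enc|/r² = (8.99×10^9)(1.291e-5)/(0.885)² = 1.48×10^5 N/C.

1.48×10^5 N/C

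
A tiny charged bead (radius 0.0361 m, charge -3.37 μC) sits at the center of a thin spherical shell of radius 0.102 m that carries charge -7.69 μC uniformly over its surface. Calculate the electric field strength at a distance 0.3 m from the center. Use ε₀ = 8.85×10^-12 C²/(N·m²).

By spherical symmetry E is radial; choose a Gaussian sphere of radius r = 0.3 m (r > 0.102 m, enclosing both).
Q_enc = (-3.37 μC) + (-7.69 μC) = -1.106×10^-5 C.
By Gauss's law, ∮E·dA = E·4πr² = Q_enc/ε₀.
E = |Q_enc|/(4πε₀r²) = (1.106e-5)/(4π·8.85×10^-12·(0.3)²) = 1.10e6 N/C.

E = 1.10×10^6 N/C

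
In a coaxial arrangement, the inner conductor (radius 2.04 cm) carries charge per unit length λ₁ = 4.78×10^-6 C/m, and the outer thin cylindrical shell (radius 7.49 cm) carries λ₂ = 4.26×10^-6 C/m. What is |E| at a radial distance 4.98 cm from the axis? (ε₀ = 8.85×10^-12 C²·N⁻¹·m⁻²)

E = 1.73×10^6 N/C

Take a coaxial cylindrical Gaussian surface of radius r = 4.98 cm and length L (between the conductors, 2.04 cm < r < 7.49 cm).
Only the inner wire is enclosed; the outer shell contributes nothing inside itself. λ_enc = λ₁ = 4.78×10^-6 C/m.
By Gauss's law (flux through the curved wall only), E·2πrL = λ_enc L/ε₀.
E = |λ_enc|/(2πε₀r) = (4.78e-6)/(2π·8.85×10^-12·0.0498) = 1.73e6 N/C.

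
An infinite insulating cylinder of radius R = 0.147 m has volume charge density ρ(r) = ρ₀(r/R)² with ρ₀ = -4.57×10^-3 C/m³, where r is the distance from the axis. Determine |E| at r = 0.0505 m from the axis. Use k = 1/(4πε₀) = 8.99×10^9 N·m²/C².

7.69e5 N/C

Coaxial Gaussian cylinder, radius r = 0.0505 m, length L (r < R).
λ_enc = ∫₀^r ρ(r')·2πr' dr' = (2πρ₀/R²)·r^4/4 = -2.161×10^-6 C/m.
Applying ∮E·dA = Q_enc/ε₀ with the end caps contributing no flux:
E = 2k|λ_enc|/r = 2(8.99×10^9)(2.161×10^-6)/(0.0505) = 7.69×10^5 N/C.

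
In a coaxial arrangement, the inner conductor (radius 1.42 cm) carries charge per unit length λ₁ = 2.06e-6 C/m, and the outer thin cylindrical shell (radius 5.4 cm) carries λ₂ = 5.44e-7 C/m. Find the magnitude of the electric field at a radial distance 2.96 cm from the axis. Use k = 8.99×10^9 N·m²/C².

E ≈ 1.25e6 V/m

Coaxial Gaussian cylinder, radius r = 2.96 cm, length L (between the conductors, 1.42 cm < r < 5.4 cm).
The shell at 5.4 cm lies outside the Gaussian surface, so λ_enc = λ₁ = 2.06×10^-6 C/m.
Gauss's law: E·2πrL = λ_enc L/ε₀.
E = 2k|λ_enc|/r = 2(8.99×10^9)(2.06×10^-6)/(0.0296) = 1.25×10^6 N/C.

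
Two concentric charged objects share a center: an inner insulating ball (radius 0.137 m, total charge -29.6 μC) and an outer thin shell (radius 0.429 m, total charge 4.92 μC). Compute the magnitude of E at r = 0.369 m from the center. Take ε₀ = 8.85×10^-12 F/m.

E = 1.95×10^6 N/C

By spherical symmetry E is radial; choose a Gaussian sphere of radius r = 0.369 m (between the bodies, 0.137 m < r < 0.429 m).
The shell at 0.429 m lies outside the Gaussian surface, so Q_enc = -29.6 μC = -2.96×10^-5 C.
Applying ∮E·dA = Q_enc/ε₀ with Φ = E(4πr²):
E = |Q_enc|/(4πε₀r²) = (2.96×10^-5)/(4π·8.85×10^-12·(0.369)²) = 1.95×10^6 N/C.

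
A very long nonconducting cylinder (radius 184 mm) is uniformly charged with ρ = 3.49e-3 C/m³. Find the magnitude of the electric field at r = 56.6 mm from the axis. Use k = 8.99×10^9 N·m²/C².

|E| = 1.12e7 N/C

Coaxial Gaussian cylinder, radius r = 56.6 mm, length L (r < R).
Charge inside radius r per length L is ρ·πr²·L, so λ_enc = ρπr² = 3.512×10^-5 C/m.
By Gauss's law (flux through the curved wall only), E·2πrL = λ_enc L/ε₀.
E = 2k|λ_enc|/r = 2(8.99×10^9)(3.512×10^-5)/(0.0566) = 1.12×10^7 N/C.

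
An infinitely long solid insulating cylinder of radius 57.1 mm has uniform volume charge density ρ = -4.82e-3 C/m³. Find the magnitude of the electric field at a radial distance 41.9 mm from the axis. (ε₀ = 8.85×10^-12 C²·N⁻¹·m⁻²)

|E| = 1.14e7 V/m

Take a coaxial cylindrical Gaussian surface of radius r = 41.9 mm and length L (r < R).
Charge inside radius r per length L is ρ·πr²·L, so λ_enc = ρπr² = -2.658e-5 C/m.
Since E is radial and uniform over the curved surface, Φ = E·2πrL = Q_enc/ε₀ = λ_enc L/ε₀.
E = |λ_enc|/(2πε₀r) = (2.658×10^-5)/(2π·8.85×10^-12·0.0419) = 1.14×10^7 N/C.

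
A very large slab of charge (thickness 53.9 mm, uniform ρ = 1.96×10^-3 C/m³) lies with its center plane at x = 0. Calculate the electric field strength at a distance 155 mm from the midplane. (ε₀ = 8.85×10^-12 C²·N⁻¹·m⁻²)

The point |x| = 155 mm lies outside the slab (half-thickness 0.02695 m). A symmetric pillbox spanning the full slab encloses Q_enc = ρ·d·A.
Flux = 2EA ⇒ E = |ρ|d/(2ε₀), independent of distance outside.
E = (1.96×10^-3)(0.0539)/(2·8.85×10^-12) = 5.97×10^6 N/C.

E ≈ 5.97×10^6 N/C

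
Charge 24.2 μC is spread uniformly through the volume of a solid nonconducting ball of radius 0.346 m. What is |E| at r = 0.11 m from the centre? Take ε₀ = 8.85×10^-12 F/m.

E ≈ 5.78×10^5 N/C

Symmetry ⇒ E = E(r) r̂. Gaussian sphere of radius r = 0.11 m (r < R).
For a uniform sphere the enclosed fraction is (r/R)³, so Q_enc = (24.2 μC)(0.11/0.346)³ = 7.776×10^-7 C.
Gauss's law: E·4πr² = Q_enc/ε₀.
E = |Q_enc|/(4πε₀r²) = (7.776e-7)/(4π·8.85×10^-12·(0.11)²) = 5.78×10^5 N/C.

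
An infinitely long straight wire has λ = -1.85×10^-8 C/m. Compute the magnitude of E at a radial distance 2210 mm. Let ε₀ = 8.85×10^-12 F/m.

|E| ≈ 151 N/C

Choose a coaxial cylinder of radius r = 2210 mm (arbitrary length L) as the Gaussian surface.
Q_enc = λL, so λ_enc = -1.85e-8 C/m.
By Gauss's law (flux through the curved wall only), E·2πrL = λ_enc L/ε₀.
E = |λ_enc|/(2πε₀r) = (1.85e-8)/(2π·8.85×10^-12·2.21) = 151 N/C.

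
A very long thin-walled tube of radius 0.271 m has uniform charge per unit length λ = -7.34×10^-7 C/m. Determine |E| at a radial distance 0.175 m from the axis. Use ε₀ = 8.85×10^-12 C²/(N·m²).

By cylindrical symmetry E is radial; use a coaxial Gaussian cylinder of radius 0.175 m and length L (r < 0.271 m, inside the shell).
No charge is enclosed, so Gauss's law gives E·2πrL = 0 ⇒ E = 0.

E = 0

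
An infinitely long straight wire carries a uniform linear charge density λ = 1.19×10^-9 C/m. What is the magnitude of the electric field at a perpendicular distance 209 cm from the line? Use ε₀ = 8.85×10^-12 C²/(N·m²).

E ≈ 10.2 N/C

Choose a coaxial cylinder of radius r = 209 cm (arbitrary length L) as the Gaussian surface.
Q_enc = λL, so λ_enc = 1.19×10^-9 C/m.
Gauss's law: E·2πrL = λ_enc L/ε₀.
E = |λ_enc|/(2πε₀r) = (1.19×10^-9)/(2π·8.85×10^-12·2.09) = 10.2 N/C.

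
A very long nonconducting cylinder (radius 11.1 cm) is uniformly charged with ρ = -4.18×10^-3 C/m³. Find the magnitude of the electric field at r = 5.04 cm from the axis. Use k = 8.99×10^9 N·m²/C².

By cylindrical symmetry E is radial; use a coaxial Gaussian cylinder of radius 5.04 cm and length L (r < R).
Enclosed charge per unit length: λ_enc = ρ·πr² = (-4.18×10^-3)π(0.0504)² = -3.336×10^-5 C/m.
Applying ∮E·dA = Q_enc/ε₀ with the end caps contributing no flux:
E = 2k|λ_enc|/r = 2(8.99×10^9)(3.336e-5)/(0.0504) = 1.19×10^7 N/C.

E = 1.19×10^7 V/m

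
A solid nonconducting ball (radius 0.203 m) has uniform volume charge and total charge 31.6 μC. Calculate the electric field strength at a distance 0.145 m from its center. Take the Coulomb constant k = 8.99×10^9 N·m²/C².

E = 4.92×10^6 N/C

By spherical symmetry E is radial; choose a Gaussian sphere of radius r = 0.145 m (r < R).
For a uniform sphere the enclosed fraction is (r/R)³, so Q_enc = (31.6 μC)(0.145/0.203)³ = 1.152×10^-5 C.
Applying ∮E·dA = Q_enc/ε₀ with Φ = E(4πr²):
E = k|Q_enc|/r² = (8.99×10^9)(1.152e-5)/(0.145)² = 4.92e6 N/C.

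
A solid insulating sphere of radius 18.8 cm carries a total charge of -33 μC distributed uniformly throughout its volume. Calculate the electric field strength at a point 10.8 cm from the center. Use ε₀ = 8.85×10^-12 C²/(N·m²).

Symmetry ⇒ E = E(r) r̂. Gaussian sphere of radius r = 10.8 cm (r < R).
For a uniform sphere the enclosed fraction is (r/R)³, so Q_enc = (-33 μC)(0.108/0.188)³ = -6.256×10^-6 C.
Gauss's law: E·4πr² = Q_enc/ε₀.
E = |Q_enc|/(4πε₀r²) = (6.256×10^-6)/(4π·8.85×10^-12·(0.108)²) = 4.82e6 N/C.

|E| = 4.82×10^6 V/m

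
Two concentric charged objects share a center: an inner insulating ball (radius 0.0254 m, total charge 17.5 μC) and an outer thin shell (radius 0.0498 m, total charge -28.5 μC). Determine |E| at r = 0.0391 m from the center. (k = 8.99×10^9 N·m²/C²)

|E| ≈ 1.03e8 V/m

Use a concentric Gaussian sphere at r = 0.0391 m (between the bodies, 0.0254 m < r < 0.0498 m).
The shell at 0.0498 m lies outside the Gaussian surface, so Q_enc = 17.5 μC = 1.75×10^-5 C.
Applying ∮E·dA = Q_enc/ε₀ with Φ = E(4πr²):
E = k|Q_enc|/r² = (8.99×10^9)(1.75×10^-5)/(0.0391)² = 1.03e8 N/C.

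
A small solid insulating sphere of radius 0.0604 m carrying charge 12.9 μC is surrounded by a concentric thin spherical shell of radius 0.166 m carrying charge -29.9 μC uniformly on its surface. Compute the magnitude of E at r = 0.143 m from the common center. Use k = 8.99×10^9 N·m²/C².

|E| = 5.67×10^6 N/C

Use a concentric Gaussian sphere at r = 0.143 m (between the bodies, 0.0604 m < r < 0.166 m).
The shell at 0.166 m lies outside the Gaussian surface, so Q_enc = 12.9 μC = 1.29×10^-5 C.
Gauss's law: E·4πr² = Q_enc/ε₀.
E = k|Q_enc|/r² = (8.99×10^9)(1.29×10^-5)/(0.143)² = 5.67e6 N/C.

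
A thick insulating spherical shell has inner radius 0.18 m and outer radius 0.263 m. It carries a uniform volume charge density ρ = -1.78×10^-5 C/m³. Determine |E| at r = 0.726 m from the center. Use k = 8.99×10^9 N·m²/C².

Take a concentric spherical Gaussian surface of radius r = 0.726 m (r > 0.263 m, enclosing the whole shell).
Q_enc = ρ·(4π/3)(b³ − a³) = (-1.78×10^-5)·(4π/3)·((0.263)³ − (0.18)³) = -9.215×10^-7 C.
Since E is radial and uniform over the Gaussian sphere, Φ = E·4πr² = Q_enc/ε₀.
E = k|Q_enc|/r² = (8.99×10^9)(9.215e-7)/(0.726)² = 1.57×10^4 N/C.

E ≈ 1.57e4 V/m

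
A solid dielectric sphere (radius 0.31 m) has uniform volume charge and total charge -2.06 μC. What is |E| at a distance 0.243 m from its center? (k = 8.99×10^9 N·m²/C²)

|E| = 1.51e5 N/C

Symmetry ⇒ E = E(r) r̂. Gaussian sphere of radius r = 0.243 m (r < R).
For a uniform sphere the enclosed fraction is (r/R)³, so Q_enc = (-2.06 μC)(0.243/0.31)³ = -9.922e-7 C.
By Gauss's law, ∮E·dA = E·4πr² = Q_enc/ε₀.
E = k|Q_enc|/r² = (8.99×10^9)(9.922×10^-7)/(0.243)² = 1.51e5 N/C.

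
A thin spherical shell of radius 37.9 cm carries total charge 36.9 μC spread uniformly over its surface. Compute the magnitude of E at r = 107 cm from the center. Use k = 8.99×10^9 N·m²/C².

Take a concentric spherical Gaussian surface of radius r = 107 cm (r > 37.9 cm).
The entire shell is enclosed: Q_enc = 3.69×10^-5 C.
By Gauss's law, ∮E·dA = E·4πr² = Q_enc/ε₀.
E = k|Q_enc|/r² = (8.99×10^9)(3.69×10^-5)/(1.07)² = 2.90e5 N/C.

E = 2.90×10^5 N/C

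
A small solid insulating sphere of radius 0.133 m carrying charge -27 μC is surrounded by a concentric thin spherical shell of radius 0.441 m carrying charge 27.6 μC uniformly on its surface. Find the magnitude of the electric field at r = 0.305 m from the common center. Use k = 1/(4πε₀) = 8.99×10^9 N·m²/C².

Use a concentric Gaussian sphere at r = 0.305 m (between the bodies, 0.133 m < r < 0.441 m).
Only the inner charge is enclosed; the outer shell contributes nothing inside itself. Q_enc = -27 μC = -2.70e-5 C.
Applying ∮E·dA = Q_enc/ε₀ with Φ = E(4πr²):
E = k|Q_enc|/r² = (8.99×10^9)(2.70e-5)/(0.305)² = 2.61×10^6 N/C.

E = 2.61×10^6 N/C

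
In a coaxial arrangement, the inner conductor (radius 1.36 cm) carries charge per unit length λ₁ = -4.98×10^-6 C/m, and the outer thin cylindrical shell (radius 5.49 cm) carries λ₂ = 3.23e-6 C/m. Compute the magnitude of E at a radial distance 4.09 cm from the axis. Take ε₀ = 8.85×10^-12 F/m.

Coaxial Gaussian cylinder, radius r = 4.09 cm, length L (between the conductors, 1.36 cm < r < 5.49 cm).
The shell at 5.49 cm lies outside the Gaussian surface, so λ_enc = λ₁ = -4.98×10^-6 C/m.
By Gauss's law (flux through the curved wall only), E·2πrL = λ_enc L/ε₀.
E = |λ_enc|/(2πε₀r) = (4.98×10^-6)/(2π·8.85×10^-12·0.0409) = 2.19×10^6 N/C.

2.19×10^6 N/C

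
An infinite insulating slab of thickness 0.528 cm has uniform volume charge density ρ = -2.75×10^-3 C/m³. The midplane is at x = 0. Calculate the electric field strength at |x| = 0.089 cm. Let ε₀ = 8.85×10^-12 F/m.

2.77×10^5 N/C

By symmetry E is perpendicular to the slab. A Gaussian pillbox from −0.089 cm to +0.089 cm (face area A) lies entirely within the slab.
Q_enc = ρ·(2x)·A and flux = 2EA, so 2EA = 2ρxA/ε₀ ⇒ E = |ρ|x/ε₀.
E = (2.75×10^-3)(0.00089)/(8.85×10^-12) = 2.77e5 N/C.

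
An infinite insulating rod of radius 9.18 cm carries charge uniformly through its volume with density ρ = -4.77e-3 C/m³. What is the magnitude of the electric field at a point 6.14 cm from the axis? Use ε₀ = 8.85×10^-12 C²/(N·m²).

Choose a coaxial cylinder of radius r = 6.14 cm (arbitrary length L) as the Gaussian surface (r < R).
Enclosed charge per unit length: λ_enc = ρ·πr² = (-4.77e-3)π(0.0614)² = -5.649×10^-5 C/m.
Gauss's law: E·2πrL = λ_enc L/ε₀.
E = |λ_enc|/(2πε₀r) = (5.649e-5)/(2π·8.85×10^-12·0.0614) = 1.65×10^7 N/C.

1.65×10^7 N/C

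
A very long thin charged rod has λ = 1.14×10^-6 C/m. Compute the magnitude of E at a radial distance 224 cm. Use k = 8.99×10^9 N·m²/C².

|E| ≈ 9.15×10^3 V/m

Take a coaxial cylindrical Gaussian surface of radius r = 224 cm and length L.
Q_enc = λL, so λ_enc = 1.14×10^-6 C/m.
By Gauss's law (flux through the curved wall only), E·2πrL = λ_enc L/ε₀.
E = 2k|λ_enc|/r = 2(8.99×10^9)(1.14e-6)/(2.24) = 9.15e3 N/C.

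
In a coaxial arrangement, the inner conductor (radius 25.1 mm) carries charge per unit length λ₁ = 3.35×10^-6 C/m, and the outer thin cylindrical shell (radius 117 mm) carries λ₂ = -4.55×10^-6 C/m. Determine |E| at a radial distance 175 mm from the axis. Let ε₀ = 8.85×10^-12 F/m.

Take a coaxial cylindrical Gaussian surface of radius r = 175 mm and length L (r > 117 mm, enclosing both).
λ_enc = λ₁ + λ₂ = (3.35e-6) + (-4.55×10^-6) = -1.20×10^-6 C/m.
Since E is radial and uniform over the curved surface, Φ = E·2πrL = Q_enc/ε₀ = λ_enc L/ε₀.
E = |λ_enc|/(2πε₀r) = (1.20×10^-6)/(2π·8.85×10^-12·0.175) = 1.23×10^5 N/C.

E ≈ 1.23×10^5 V/m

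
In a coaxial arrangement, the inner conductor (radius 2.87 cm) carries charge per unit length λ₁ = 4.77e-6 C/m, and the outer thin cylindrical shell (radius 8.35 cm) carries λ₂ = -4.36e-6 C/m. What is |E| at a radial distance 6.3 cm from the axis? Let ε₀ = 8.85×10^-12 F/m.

|E| = 1.36×10^6 V/m

Coaxial Gaussian cylinder, radius r = 6.3 cm, length L (between the conductors, 2.87 cm < r < 8.35 cm).
The shell at 8.35 cm lies outside the Gaussian surface, so λ_enc = λ₁ = 4.77e-6 C/m.
Gauss's law: E·2πrL = λ_enc L/ε₀.
E = |λ_enc|/(2πε₀r) = (4.77×10^-6)/(2π·8.85×10^-12·0.063) = 1.36e6 N/C.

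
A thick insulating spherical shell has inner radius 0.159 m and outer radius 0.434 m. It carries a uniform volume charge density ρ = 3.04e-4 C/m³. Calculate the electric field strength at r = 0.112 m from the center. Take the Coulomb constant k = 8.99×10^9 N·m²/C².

E = 0

By spherical symmetry E is radial; choose a Gaussian sphere of radius r = 0.112 m (r < 0.159 m, inside the empty cavity).
Q_enc = 0 (all charge lies at larger r); Gauss's law gives E = 0.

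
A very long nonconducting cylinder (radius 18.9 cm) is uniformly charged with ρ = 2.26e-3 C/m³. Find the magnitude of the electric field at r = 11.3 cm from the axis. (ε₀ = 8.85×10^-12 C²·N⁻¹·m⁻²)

|E| = 1.44e7 N/C

Coaxial Gaussian cylinder, radius r = 11.3 cm, length L (r < R).
Enclosed charge per unit length: λ_enc = ρ·πr² = (2.26×10^-3)π(0.113)² = 9.066e-5 C/m.
Since E is radial and uniform over the curved surface, Φ = E·2πrL = Q_enc/ε₀ = λ_enc L/ε₀.
E = |λ_enc|/(2πε₀r) = (9.066e-5)/(2π·8.85×10^-12·0.113) = 1.44e7 N/C.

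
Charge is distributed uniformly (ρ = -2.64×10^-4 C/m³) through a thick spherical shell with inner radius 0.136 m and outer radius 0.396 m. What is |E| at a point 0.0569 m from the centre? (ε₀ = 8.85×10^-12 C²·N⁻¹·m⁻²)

|E| = 0 V/m

By spherical symmetry E is radial; choose a Gaussian sphere of radius r = 0.0569 m (r < 0.136 m, inside the empty cavity).
No charge is enclosed, so by Gauss's law E·4πr² = 0 ⇒ E = 0.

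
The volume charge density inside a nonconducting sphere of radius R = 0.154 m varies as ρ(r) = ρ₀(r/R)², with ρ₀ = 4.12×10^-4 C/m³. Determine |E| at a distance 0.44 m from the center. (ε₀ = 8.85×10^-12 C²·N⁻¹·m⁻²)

E = 1.76e5 N/C

Take a concentric spherical Gaussian surface of radius r = 0.44 m (r > R, all charge enclosed).
Q_enc = 4π ∫₀^R ρ₀(r'/R)^2 r'² dr' = 4πρ₀R³/5 = 3.782e-6 C.
Applying ∮E·dA = Q_enc/ε₀ with Φ = E(4πr²):
E = |Q_enc|/(4πε₀r²) = (3.782×10^-6)/(4π·8.85×10^-12·(0.44)²) = 1.76×10^5 N/C.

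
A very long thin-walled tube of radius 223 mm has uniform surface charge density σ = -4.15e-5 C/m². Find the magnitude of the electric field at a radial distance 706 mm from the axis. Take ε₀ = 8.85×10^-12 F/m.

1.48e6 N/C

By cylindrical symmetry E is radial; use a coaxial Gaussian cylinder of radius 706 mm and length L (r > 223 mm).
The whole shell is enclosed: λ_enc = σ·2πR = (-4.15e-5)·2π·(0.223) = -5.815e-5 C/m.
Applying ∮E·dA = Q_enc/ε₀ with the end caps contributing no flux:
E = |λ_enc|/(2πε₀r) = (5.815×10^-5)/(2π·8.85×10^-12·0.706) = 1.48e6 N/C.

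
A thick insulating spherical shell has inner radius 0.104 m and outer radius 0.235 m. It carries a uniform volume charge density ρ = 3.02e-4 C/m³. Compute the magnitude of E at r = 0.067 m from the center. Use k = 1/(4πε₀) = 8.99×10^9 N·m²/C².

Use a concentric Gaussian sphere at r = 0.067 m (r < 0.104 m, inside the empty cavity).
No charge is enclosed, so by Gauss's law E·4πr² = 0 ⇒ E = 0.

E = 0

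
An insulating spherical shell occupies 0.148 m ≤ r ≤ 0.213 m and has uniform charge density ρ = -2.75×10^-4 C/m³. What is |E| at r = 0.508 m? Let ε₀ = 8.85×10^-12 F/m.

Use a concentric Gaussian sphere at r = 0.508 m (r > 0.213 m, enclosing the whole shell).
Q_enc = ρ·(4π/3)(b³ − a³) = (-2.75×10^-4)·(4π/3)·((0.213)³ − (0.148)³) = -7.397×10^-6 C.
By Gauss's law, ∮E·dA = E·4πr² = Q_enc/ε₀.
E = |Q_enc|/(4πε₀r²) = (7.397×10^-6)/(4π·8.85×10^-12·(0.508)²) = 2.58×10^5 N/C.

|E| = 2.58e5 V/m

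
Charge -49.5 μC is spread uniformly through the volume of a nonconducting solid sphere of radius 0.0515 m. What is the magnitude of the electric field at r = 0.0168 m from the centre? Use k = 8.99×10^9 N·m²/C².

Symmetry ⇒ E = E(r) r̂. Gaussian sphere of radius r = 0.0168 m (r < R).
Only the charge within r is enclosed: Q_enc = Q·(r/R)³ = (-49.5 μC)·(0.0168 m/0.0515 m)³ = -1.718×10^-6 C.
By Gauss's law, ∮E·dA = E·4πr² = Q_enc/ε₀.
E = k|Q_enc|/r² = (8.99×10^9)(1.718×10^-6)/(0.0168)² = 5.47e7 N/C.

|E| = 5.47×10^7 N/C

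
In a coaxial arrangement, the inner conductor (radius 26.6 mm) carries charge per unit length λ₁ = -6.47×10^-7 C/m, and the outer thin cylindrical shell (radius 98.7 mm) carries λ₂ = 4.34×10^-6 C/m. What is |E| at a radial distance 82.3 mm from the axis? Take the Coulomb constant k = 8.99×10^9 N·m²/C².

E = 1.41×10^5 V/m

By cylindrical symmetry E is radial; use a coaxial Gaussian cylinder of radius 82.3 mm and length L (between the conductors, 26.6 mm < r < 98.7 mm).
Only the inner wire is enclosed; the outer shell contributes nothing inside itself. λ_enc = λ₁ = -6.47×10^-7 C/m.
Gauss's law: E·2πrL = λ_enc L/ε₀.
E = 2k|λ_enc|/r = 2(8.99×10^9)(6.47e-7)/(0.0823) = 1.41×10^5 N/C.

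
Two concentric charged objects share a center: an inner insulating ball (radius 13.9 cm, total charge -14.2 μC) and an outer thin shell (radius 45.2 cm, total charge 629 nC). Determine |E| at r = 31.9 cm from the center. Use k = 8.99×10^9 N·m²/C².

|E| = 1.25e6 V/m

Take a concentric spherical Gaussian surface of radius r = 31.9 cm (between the bodies, 13.9 cm < r < 45.2 cm).
Only the inner charge is enclosed; the outer shell contributes nothing inside itself. Q_enc = -14.2 μC = -1.42×10^-5 C.
Gauss's law: E·4πr² = Q_enc/ε₀.
E = k|Q_enc|/r² = (8.99×10^9)(1.42e-5)/(0.319)² = 1.25e6 N/C.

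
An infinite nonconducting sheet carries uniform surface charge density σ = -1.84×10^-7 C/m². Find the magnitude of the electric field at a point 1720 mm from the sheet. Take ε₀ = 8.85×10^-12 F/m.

The symmetry is planar: E is normal to the sheet and the same magnitude on both sides. Take a pillbox straddling the sheet with end-cap area A.
Only the two end caps contribute flux: Φ = 2EA. With Q_enc = σA, Gauss's law gives E = |σ|/(2ε₀).
E = |σ|/(2ε₀) = (1.84e-7)/(2·8.85×10^-12) = 1.04×10^4 N/C.

|E| ≈ 1.04e4 V/m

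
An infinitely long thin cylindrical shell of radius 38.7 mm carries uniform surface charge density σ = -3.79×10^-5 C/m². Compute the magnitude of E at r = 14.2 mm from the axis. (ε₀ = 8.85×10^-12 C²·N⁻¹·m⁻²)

E = 0 (no enclosed charge)

By cylindrical symmetry E is radial; use a coaxial Gaussian cylinder of radius 14.2 mm and length L (r < 38.7 mm, inside the shell).
No charge is enclosed, so Gauss's law gives E·2πrL = 0 ⇒ E = 0.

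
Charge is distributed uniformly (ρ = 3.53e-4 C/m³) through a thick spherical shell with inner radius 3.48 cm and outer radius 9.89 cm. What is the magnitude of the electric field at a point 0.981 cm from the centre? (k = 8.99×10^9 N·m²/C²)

|E| = 0 N/C

By spherical symmetry E is radial; choose a Gaussian sphere of radius r = 0.981 cm (r < 3.48 cm, inside the empty cavity).
No charge is enclosed, so by Gauss's law E·4πr² = 0 ⇒ E = 0.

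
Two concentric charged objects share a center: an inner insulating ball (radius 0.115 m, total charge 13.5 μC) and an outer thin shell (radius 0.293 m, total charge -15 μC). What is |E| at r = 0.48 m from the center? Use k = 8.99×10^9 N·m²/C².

5.85×10^4 N/C

Take a concentric spherical Gaussian surface of radius r = 0.48 m (r > 0.293 m, enclosing both).
Q_enc = (13.5 μC) + (-15 μC) = -1.50×10^-6 C.
Gauss's law: E·4πr² = Q_enc/ε₀.
E = k|Q_enc|/r² = (8.99×10^9)(1.50×10^-6)/(0.48)² = 5.85×10^4 N/C.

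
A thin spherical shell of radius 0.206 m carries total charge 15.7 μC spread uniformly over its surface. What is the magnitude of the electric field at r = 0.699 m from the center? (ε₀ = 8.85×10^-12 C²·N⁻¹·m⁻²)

Use a concentric Gaussian sphere at r = 0.699 m (r > 0.206 m).
The entire shell is enclosed: Q_enc = 1.57e-5 C.
By Gauss's law, ∮E·dA = E·4πr² = Q_enc/ε₀.
E = |Q_enc|/(4πε₀r²) = (1.57×10^-5)/(4π·8.85×10^-12·(0.699)²) = 2.89e5 N/C.

E = 2.89×10^5 N/C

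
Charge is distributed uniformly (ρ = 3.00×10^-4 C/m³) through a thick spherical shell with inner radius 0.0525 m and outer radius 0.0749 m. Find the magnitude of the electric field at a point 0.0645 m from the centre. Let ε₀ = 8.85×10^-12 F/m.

Symmetry ⇒ E = E(r) r̂. Gaussian sphere of radius r = 0.0645 m (within the shell material, 0.0525 m < r < 0.0749 m).
Enclosed charge is the volume from a to r: Q_enc = (4π/3)ρ(r³ − a³) = 1.554×10^-7 C.
Since E is radial and uniform over the Gaussian sphere, Φ = E·4πr² = Q_enc/ε₀.
E = |Q_enc|/(4πε₀r²) = (1.554e-7)/(4π·8.85×10^-12·(0.0645)²) = 3.36×10^5 N/C.

E ≈ 3.36×10^5 N/C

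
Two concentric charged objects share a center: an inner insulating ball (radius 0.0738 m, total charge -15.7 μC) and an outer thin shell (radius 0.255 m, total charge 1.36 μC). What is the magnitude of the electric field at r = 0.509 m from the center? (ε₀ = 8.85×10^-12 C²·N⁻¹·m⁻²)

4.98×10^5 N/C

Take a concentric spherical Gaussian surface of radius r = 0.509 m (r > 0.255 m, enclosing both).
Q_enc = (-15.7 μC) + (1.36 μC) = -1.434e-5 C.
By Gauss's law, ∮E·dA = E·4πr² = Q_enc/ε₀.
E = |Q_enc|/(4πε₀r²) = (1.434×10^-5)/(4π·8.85×10^-12·(0.509)²) = 4.98e5 N/C.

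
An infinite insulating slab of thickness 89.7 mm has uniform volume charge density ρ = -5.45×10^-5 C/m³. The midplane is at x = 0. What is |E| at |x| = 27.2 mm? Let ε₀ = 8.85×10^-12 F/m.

By symmetry E is perpendicular to the slab. A Gaussian pillbox from −27.2 mm to +27.2 mm (face area A) lies entirely within the slab.
Q_enc = ρ·(2x)·A and flux = 2EA, so 2EA = 2ρxA/ε₀ ⇒ E = |ρ|x/ε₀.
E = (5.45×10^-5)(0.0272)/(8.85×10^-12) = 1.68×10^5 N/C.

1.68×10^5 V/m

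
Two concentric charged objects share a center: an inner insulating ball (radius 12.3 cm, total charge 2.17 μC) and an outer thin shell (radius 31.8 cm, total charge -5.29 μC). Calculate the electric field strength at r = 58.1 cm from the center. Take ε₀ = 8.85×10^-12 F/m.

Use a concentric Gaussian sphere at r = 58.1 cm (r > 31.8 cm, enclosing both).
Q_enc = (2.17 μC) + (-5.29 μC) = -3.12×10^-6 C.
Gauss's law: E·4πr² = Q_enc/ε₀.
E = |Q_enc|/(4πε₀r²) = (3.12e-6)/(4π·8.85×10^-12·(0.581)²) = 8.31e4 N/C.

8.31e4 N/C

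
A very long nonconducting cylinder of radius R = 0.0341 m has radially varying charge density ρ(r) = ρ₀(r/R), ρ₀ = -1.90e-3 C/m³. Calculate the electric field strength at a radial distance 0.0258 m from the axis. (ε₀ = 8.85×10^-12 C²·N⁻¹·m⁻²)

|E| = 1.40×10^6 N/C

Coaxial Gaussian cylinder, radius r = 0.0258 m, length L (r < R).
λ_enc = ∫₀^r ρ(r')·2πr' dr' = (2πρ₀/R)·r^3/3 = -2.004e-6 C/m.
Gauss's law: E·2πrL = λ_enc L/ε₀.
E = |λ_enc|/(2πε₀r) = (2.004×10^-6)/(2π·8.85×10^-12·0.0258) = 1.40×10^6 N/C.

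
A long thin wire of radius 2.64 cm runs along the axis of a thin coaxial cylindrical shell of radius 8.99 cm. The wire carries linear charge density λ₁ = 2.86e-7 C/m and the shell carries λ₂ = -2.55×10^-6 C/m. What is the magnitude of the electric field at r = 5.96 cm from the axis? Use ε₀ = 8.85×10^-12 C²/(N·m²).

|E| = 8.63×10^4 N/C

By cylindrical symmetry E is radial; use a coaxial Gaussian cylinder of radius 5.96 cm and length L (between the conductors, 2.64 cm < r < 8.99 cm).
Only the inner wire is enclosed; the outer shell contributes nothing inside itself. λ_enc = λ₁ = 2.86×10^-7 C/m.
Since E is radial and uniform over the curved surface, Φ = E·2πrL = Q_enc/ε₀ = λ_enc L/ε₀.
E = |λ_enc|/(2πε₀r) = (2.86e-7)/(2π·8.85×10^-12·0.0596) = 8.63×10^4 N/C.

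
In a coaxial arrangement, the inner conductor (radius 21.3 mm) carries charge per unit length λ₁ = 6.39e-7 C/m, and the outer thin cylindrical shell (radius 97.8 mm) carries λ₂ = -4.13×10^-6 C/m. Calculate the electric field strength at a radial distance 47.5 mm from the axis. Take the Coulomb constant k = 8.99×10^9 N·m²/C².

2.42×10^5 N/C

Coaxial Gaussian cylinder, radius r = 47.5 mm, length L (between the conductors, 21.3 mm < r < 97.8 mm).
The shell at 97.8 mm lies outside the Gaussian surface, so λ_enc = λ₁ = 6.39e-7 C/m.
By Gauss's law (flux through the curved wall only), E·2πrL = λ_enc L/ε₀.
E = 2k|λ_enc|/r = 2(8.99×10^9)(6.39×10^-7)/(0.0475) = 2.42×10^5 N/C.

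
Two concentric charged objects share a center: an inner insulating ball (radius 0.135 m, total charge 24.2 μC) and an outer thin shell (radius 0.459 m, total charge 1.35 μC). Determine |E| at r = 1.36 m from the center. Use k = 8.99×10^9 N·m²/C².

Take a concentric spherical Gaussian surface of radius r = 1.36 m (r > 0.459 m, enclosing both).
Q_enc = (24.2 μC) + (1.35 μC) = 2.555×10^-5 C.
Gauss's law: E·4πr² = Q_enc/ε₀.
E = k|Q_enc|/r² = (8.99×10^9)(2.555e-5)/(1.36)² = 1.24×10^5 N/C.

|E| = 1.24×10^5 V/m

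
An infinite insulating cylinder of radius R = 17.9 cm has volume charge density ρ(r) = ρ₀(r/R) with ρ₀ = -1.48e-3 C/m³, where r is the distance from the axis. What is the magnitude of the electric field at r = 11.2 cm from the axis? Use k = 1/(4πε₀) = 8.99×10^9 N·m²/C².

By cylindrical symmetry E is radial; use a coaxial Gaussian cylinder of radius 11.2 cm and length L (r < R).
λ_enc = ∫₀^r ρ(r')·2πr' dr' = (2πρ₀/R)·r^3/3 = -2.433e-5 C/m.
Gauss's law: E·2πrL = λ_enc L/ε₀.
E = 2k|λ_enc|/r = 2(8.99×10^9)(2.433×10^-5)/(0.112) = 3.91×10^6 N/C.

|E| = 3.91e6 N/C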